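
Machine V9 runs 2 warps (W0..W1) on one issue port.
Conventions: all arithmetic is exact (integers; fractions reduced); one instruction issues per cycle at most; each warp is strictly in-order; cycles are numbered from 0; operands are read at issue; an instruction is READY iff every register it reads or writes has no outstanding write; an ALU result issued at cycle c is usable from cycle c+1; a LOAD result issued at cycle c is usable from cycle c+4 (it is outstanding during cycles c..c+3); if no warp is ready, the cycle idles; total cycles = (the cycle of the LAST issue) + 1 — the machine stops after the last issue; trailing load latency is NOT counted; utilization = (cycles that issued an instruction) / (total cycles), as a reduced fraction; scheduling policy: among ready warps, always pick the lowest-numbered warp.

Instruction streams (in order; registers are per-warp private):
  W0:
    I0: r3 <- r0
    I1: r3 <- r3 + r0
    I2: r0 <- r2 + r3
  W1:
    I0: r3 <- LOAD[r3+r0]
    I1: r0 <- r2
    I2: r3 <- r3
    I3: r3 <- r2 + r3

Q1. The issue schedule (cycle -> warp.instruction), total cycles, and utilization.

cycle 0: W0.I0
cycle 1: W0.I1
cycle 2: W0.I2
cycle 3: W1.I0
cycle 4: W1.I1
cycle 5: idle
cycle 6: idle
cycle 7: W1.I2
cycle 8: W1.I3

Answer: 9 cycles, utilization 7/9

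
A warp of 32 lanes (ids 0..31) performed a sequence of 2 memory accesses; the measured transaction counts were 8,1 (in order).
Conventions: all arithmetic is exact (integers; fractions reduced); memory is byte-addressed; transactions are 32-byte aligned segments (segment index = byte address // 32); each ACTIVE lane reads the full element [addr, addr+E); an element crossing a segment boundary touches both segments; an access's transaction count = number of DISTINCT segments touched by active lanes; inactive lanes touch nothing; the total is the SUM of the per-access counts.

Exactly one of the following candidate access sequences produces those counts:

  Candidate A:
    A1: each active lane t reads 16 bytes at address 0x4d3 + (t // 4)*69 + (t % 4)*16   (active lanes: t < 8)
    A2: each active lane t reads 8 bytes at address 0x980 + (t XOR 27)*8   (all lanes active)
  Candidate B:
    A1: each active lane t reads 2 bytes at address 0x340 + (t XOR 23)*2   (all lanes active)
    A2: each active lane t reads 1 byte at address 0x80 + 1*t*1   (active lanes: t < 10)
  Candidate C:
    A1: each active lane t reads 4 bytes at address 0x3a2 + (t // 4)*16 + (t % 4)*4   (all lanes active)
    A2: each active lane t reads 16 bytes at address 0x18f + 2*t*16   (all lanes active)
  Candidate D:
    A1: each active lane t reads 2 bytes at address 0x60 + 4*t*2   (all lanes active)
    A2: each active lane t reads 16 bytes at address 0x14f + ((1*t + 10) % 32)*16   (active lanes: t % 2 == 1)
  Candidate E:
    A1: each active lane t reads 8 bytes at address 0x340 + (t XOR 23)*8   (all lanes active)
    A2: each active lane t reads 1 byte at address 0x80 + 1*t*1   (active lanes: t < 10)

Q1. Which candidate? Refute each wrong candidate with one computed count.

A: A1 gives 5 transactions, not 8
B: A1 gives 2 transactions, not 8
C: A1 gives 5 transactions, not 8
D: A2 gives 17 transactions, not 1
E: all counts match (8,1)

Answer: E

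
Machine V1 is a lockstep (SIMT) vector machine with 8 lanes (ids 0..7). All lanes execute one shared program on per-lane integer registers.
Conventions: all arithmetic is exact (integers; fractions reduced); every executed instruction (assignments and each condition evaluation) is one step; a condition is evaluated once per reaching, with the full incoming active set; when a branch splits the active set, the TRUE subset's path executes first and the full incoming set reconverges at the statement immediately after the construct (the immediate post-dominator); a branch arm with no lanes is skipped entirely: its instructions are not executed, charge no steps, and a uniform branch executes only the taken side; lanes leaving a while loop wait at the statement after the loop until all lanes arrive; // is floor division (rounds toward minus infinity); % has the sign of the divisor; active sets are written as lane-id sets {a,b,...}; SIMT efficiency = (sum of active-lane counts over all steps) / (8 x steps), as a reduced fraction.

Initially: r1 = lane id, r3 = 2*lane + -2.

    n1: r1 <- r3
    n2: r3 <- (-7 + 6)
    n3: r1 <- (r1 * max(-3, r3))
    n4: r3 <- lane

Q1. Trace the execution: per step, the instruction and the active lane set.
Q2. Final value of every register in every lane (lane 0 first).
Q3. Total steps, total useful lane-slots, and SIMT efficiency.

step 0: r1 <- r3                     {0,1,2,3,4,5,6,7}
step 1: r3 <- (-7 + 6)               {0,1,2,3,4,5,6,7}
step 2: r1 <- (r1 * max(-3, r3))     {0,1,2,3,4,5,6,7}
step 3: r3 <- lane                   {0,1,2,3,4,5,6,7}

Answer: 4 steps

r1: 2,0,-2,-4,-6,-8,-10,-12
r3: 0,1,2,3,4,5,6,7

steps = 4; useful = 32; efficiency = 32/32 = 1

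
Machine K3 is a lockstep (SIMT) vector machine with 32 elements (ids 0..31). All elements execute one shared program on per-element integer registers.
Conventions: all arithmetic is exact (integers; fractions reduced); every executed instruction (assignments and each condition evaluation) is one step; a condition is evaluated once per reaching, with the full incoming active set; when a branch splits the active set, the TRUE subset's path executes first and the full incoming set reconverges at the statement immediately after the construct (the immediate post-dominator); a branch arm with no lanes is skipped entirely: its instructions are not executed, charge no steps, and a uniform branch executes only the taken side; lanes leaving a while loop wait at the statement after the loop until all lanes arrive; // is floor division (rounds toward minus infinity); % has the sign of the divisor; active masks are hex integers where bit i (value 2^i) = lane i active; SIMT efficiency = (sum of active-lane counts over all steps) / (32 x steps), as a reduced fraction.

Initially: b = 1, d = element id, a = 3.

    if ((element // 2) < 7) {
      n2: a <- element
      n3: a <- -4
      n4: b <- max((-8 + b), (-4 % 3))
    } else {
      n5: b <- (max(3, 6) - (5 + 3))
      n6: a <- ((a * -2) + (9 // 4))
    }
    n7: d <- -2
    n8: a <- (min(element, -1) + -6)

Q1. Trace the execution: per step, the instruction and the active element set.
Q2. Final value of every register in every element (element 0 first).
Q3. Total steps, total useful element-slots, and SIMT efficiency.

step 0: eval ((element // 2) < 7)    0xffffffff
step 1: a <- element                 0x00003fff
step 2: a <- -4                      0x00003fff
step 3: b <- max((-8 + b), (-4 % 3)) 0x00003fff
step 4: b <- (max(3, 6) - (5 + 3))   0xffffc000
step 5: a <- ((a * -2) + (9 // 4))   0xffffc000
step 6: d <- -2                      0xffffffff
step 7: a <- (min(element, -1) + -6) 0xffffffff

Answer: 8 steps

b: 2,2,2,2,2,2,2,2,2,2,2,2,2,2,-2,-2,-2,-2,-2,-2,-2,-2,-2,-2,-2,-2,-2,-2,-2,-2,-2,-2
d: -2,-2,-2,-2,-2,-2,-2,-2,-2,-2,-2,-2,-2,-2,-2,-2,-2,-2,-2,-2,-2,-2,-2,-2,-2,-2,-2,-2,-2,-2,-2,-2
a: -7,-7,-7,-7,-7,-7,-7,-7,-7,-7,-7,-7,-7,-7,-7,-7,-7,-7,-7,-7,-7,-7,-7,-7,-7,-7,-7,-7,-7,-7,-7,-7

steps = 8; useful = 174; efficiency = 174/256 = 87/128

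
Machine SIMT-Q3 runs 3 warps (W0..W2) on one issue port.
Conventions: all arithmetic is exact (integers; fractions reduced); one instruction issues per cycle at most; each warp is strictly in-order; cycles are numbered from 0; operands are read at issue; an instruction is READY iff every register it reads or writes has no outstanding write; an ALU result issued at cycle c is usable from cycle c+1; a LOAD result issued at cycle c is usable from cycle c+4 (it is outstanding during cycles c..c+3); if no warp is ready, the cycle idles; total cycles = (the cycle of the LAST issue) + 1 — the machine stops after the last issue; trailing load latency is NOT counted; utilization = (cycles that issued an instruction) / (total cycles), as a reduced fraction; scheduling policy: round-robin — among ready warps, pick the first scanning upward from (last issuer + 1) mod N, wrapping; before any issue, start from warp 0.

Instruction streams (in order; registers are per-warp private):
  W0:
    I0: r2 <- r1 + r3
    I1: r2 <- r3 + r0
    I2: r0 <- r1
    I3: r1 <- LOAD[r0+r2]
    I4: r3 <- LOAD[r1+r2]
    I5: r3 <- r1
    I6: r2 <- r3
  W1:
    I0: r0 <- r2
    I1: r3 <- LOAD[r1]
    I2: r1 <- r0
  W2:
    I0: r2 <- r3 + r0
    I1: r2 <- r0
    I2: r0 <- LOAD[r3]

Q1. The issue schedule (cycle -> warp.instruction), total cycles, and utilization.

cycle 0: W0.I0
cycle 1: W1.I0
cycle 2: W2.I0
cycle 3: W0.I1
cycle 4: W1.I1
cycle 5: W2.I1
cycle 6: W0.I2
cycle 7: W1.I2
cycle 8: W2.I2
cycle 9: W0.I3
cycle 10: idle
cycle 11: idle
cycle 12: idle
cycle 13: W0.I4
cycle 14: idle
cycle 15: idle
cycle 16: idle
cycle 17: W0.I5
cycle 18: W0.I6

Answer: 19 cycles, utilization 13/19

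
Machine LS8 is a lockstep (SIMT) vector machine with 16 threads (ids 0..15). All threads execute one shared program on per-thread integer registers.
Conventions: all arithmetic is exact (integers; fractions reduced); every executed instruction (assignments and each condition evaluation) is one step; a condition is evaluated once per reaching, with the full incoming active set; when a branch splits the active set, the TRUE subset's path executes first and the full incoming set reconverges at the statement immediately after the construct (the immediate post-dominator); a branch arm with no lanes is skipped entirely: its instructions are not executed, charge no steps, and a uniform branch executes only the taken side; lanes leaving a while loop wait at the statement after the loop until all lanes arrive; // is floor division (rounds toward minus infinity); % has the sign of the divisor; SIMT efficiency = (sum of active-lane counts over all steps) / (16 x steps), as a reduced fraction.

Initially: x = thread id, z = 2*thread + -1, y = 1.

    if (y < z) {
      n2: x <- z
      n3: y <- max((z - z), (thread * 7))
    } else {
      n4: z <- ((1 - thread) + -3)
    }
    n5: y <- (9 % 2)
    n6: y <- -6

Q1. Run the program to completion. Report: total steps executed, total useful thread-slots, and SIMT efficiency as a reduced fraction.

Answer: 6 steps, 78 useful, 13/16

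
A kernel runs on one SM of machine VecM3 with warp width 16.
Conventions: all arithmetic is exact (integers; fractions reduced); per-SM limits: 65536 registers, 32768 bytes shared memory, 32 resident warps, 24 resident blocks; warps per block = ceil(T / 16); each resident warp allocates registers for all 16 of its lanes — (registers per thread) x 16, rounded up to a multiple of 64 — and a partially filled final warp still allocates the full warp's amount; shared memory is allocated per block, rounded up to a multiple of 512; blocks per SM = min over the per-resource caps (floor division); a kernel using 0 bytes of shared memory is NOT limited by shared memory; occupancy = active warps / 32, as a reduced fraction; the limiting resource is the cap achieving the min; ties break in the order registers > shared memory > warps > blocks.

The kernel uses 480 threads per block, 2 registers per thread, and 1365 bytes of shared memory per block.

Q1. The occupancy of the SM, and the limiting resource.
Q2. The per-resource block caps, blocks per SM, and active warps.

Answer: occupancy 15/16, limited by warps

registers: 34 blocks
shared memory: 21 blocks
warps: 1 block
blocks: 24 blocks

Answer: 1 block, 30 active warps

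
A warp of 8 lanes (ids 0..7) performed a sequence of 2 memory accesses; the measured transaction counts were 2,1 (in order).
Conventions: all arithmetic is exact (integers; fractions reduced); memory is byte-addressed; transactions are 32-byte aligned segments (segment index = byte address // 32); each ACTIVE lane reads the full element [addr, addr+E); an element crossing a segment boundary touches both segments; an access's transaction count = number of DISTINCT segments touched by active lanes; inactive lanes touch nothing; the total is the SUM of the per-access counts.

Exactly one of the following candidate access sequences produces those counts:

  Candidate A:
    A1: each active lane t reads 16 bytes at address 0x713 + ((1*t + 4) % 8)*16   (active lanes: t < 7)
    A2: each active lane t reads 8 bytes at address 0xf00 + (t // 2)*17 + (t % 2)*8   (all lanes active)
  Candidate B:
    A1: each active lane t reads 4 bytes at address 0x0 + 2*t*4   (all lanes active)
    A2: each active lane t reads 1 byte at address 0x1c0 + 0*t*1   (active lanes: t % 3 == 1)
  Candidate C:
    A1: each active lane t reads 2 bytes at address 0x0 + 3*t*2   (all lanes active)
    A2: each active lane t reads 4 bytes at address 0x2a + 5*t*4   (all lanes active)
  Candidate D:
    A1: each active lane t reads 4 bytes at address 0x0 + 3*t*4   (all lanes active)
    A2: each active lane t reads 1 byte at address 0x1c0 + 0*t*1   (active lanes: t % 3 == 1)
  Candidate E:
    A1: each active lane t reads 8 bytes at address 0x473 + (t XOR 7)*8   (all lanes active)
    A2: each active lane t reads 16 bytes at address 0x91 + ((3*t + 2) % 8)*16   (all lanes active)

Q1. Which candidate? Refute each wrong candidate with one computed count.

A: A1 gives 5 transactions, not 2
C: A2 gives 5 transactions, not 1
D: A1 gives 3 transactions, not 2
E: A1 gives 3 transactions, not 2
B: all counts match (2,1)

Answer: B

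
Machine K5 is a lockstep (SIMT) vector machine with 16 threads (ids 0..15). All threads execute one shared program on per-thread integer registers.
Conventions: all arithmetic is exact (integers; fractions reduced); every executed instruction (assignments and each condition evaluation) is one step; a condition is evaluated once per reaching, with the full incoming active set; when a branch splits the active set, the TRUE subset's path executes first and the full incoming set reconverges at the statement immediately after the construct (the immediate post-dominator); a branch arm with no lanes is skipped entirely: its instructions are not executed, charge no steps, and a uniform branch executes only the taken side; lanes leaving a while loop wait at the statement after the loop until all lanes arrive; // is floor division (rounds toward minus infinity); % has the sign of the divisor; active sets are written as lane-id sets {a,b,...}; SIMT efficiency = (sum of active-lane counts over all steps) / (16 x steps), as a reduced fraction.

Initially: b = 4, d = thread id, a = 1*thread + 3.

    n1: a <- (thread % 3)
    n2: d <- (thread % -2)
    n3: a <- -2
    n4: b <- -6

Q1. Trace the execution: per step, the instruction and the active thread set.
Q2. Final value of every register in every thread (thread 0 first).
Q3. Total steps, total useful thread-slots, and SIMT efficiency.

step 0: a <- (thread % 3)            {0,1,2,3,4,5,6,7,8,9,10,11,12,13,14,15}
step 1: d <- (thread % -2)           {0,1,2,3,4,5,6,7,8,9,10,11,12,13,14,15}
step 2: a <- -2                      {0,1,2,3,4,5,6,7,8,9,10,11,12,13,14,15}
step 3: b <- -6                      {0,1,2,3,4,5,6,7,8,9,10,11,12,13,14,15}

Answer: 4 steps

b: -6,-6,-6,-6,-6,-6,-6,-6,-6,-6,-6,-6,-6,-6,-6,-6
d: 0,-1,0,-1,0,-1,0,-1,0,-1,0,-1,0,-1,0,-1
a: -2,-2,-2,-2,-2,-2,-2,-2,-2,-2,-2,-2,-2,-2,-2,-2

steps = 4; useful = 64; efficiency = 64/64 = 1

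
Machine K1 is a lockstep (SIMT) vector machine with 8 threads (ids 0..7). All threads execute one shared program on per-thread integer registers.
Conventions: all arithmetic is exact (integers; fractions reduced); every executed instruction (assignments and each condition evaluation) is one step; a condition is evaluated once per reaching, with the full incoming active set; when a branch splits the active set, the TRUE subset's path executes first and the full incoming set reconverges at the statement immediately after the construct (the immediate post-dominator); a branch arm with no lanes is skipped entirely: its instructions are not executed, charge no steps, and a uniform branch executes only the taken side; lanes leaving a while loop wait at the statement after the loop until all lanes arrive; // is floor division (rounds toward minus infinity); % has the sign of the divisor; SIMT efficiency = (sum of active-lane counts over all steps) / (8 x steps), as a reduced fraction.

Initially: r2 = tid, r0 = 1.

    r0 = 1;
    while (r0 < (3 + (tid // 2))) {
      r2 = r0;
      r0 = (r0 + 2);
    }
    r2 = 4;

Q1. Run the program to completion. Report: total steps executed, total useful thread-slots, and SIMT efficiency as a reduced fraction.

Answer: 12 steps, 72 useful, 3/4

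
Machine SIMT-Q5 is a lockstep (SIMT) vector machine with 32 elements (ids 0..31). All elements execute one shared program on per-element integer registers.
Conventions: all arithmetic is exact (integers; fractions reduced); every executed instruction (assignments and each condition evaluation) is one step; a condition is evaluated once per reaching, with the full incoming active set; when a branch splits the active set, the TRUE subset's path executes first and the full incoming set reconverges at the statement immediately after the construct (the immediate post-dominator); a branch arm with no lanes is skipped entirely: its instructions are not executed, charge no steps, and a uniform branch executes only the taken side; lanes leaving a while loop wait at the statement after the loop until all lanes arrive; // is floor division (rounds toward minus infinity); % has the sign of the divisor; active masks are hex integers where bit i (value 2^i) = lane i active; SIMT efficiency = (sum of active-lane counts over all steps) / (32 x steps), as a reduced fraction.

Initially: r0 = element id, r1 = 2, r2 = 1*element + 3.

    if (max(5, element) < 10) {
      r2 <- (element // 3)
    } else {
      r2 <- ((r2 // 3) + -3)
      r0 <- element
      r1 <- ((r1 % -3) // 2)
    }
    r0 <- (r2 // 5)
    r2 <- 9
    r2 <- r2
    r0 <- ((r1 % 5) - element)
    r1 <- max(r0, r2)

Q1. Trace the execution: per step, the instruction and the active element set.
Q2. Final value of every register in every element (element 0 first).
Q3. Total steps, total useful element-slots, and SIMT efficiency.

step 0: eval (max(5, element) < 10)  0xffffffff
step 1: r2 <- (element // 3)         0x000003ff
step 2: r2 <- ((r2 // 3) + -3)       0xfffffc00
step 3: r0 <- element                0xfffffc00
step 4: r1 <- ((r1 % -3) // 2)       0xfffffc00
step 5: r0 <- (r2 // 5)              0xffffffff
step 6: r2 <- 9                      0xffffffff
step 7: r2 <- r2                     0xffffffff
step 8: r0 <- ((r1 % 5) - element)   0xffffffff
step 9: r1 <- max(r0, r2)            0xffffffff

Answer: 10 steps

r0: 2,1,0,-1,-2,-3,-4,-5,-6,-7,-6,-7,-8,-9,-10,-11,-12,-13,-14,-15,-16,-17,-18,-19,-20,-21,-22,-23,-24,-25,-26,-27
r1: 9,9,9,9,9,9,9,9,9,9,9,9,9,9,9,9,9,9,9,9,9,9,9,9,9,9,9,9,9,9,9,9
r2: 9,9,9,9,9,9,9,9,9,9,9,9,9,9,9,9,9,9,9,9,9,9,9,9,9,9,9,9,9,9,9,9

steps = 10; useful = 268; efficiency = 268/320 = 67/80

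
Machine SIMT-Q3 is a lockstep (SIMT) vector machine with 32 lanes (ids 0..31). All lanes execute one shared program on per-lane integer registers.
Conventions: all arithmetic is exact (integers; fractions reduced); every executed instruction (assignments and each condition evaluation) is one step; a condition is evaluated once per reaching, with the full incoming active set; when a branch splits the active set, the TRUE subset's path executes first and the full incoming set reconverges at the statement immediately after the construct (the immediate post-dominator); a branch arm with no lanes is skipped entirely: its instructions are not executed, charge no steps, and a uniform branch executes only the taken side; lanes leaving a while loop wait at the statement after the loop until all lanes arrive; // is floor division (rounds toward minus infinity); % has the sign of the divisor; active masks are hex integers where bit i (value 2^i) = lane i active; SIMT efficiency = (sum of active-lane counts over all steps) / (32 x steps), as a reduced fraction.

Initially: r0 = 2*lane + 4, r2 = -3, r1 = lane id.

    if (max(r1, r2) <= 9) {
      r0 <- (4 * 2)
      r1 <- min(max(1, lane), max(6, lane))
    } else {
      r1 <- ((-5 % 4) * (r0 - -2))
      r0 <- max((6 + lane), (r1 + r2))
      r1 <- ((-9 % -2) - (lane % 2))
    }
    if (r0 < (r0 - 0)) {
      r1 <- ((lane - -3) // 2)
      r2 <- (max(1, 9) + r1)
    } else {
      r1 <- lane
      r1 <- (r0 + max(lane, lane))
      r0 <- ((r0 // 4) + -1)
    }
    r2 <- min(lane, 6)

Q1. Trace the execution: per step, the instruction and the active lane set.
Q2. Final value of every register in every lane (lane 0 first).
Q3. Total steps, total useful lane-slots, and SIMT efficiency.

step 0: eval (max(r1, r2) <= 9)      0xffffffff
step 1: r0 <- (4 * 2)                0x000003ff
step 2: r1 <- min(max(1, lane), max(6, lane)) 0x000003ff
step 3: r1 <- ((-5 % 4) * (r0 - -2)) 0xfffffc00
step 4: r0 <- max((6 + lane), (r1 + r2)) 0xfffffc00
step 5: r1 <- ((-9 % -2) - (lane % 2)) 0xfffffc00
step 6: eval (r0 < (r0 - 0))         0xffffffff
step 7: r1 <- lane                   0xffffffff
step 8: r1 <- (r0 + max(lane, lane)) 0xffffffff
step 9: r0 <- ((r0 // 4) + -1)       0xffffffff
step 10: r2 <- min(lane, 6)           0xffffffff

Answer: 11 steps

r0: 1,1,1,1,1,1,1,1,1,1,17,19,20,22,23,25,26,28,29,31,32,34,35,37,38,40,41,43,44,46,47,49
r2: 0,1,2,3,4,5,6,6,6,6,6,6,6,6,6,6,6,6,6,6,6,6,6,6,6,6,6,6,6,6,6,6
r1: 8,9,10,11,12,13,14,15,16,17,85,92,99,106,113,120,127,134,141,148,155,162,169,176,183,190,197,204,211,218,225,232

steps = 11; useful = 278; efficiency = 278/352 = 139/176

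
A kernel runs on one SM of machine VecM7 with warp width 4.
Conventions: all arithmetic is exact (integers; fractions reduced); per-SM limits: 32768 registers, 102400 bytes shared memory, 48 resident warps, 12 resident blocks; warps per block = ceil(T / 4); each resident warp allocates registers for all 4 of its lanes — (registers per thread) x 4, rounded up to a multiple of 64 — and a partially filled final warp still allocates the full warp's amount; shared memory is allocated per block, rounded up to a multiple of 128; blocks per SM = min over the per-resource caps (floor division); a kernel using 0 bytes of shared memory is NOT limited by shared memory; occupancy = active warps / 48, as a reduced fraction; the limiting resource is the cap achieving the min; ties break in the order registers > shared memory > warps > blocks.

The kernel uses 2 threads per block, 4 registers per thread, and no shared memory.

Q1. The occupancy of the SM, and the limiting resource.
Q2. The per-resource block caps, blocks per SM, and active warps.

Answer: occupancy 1/4, limited by blocks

registers: 512 blocks
shared memory: no limit (kernel uses none)
warps: 48 blocks
blocks: 12 blocks

Answer: 12 blocks, 12 active warps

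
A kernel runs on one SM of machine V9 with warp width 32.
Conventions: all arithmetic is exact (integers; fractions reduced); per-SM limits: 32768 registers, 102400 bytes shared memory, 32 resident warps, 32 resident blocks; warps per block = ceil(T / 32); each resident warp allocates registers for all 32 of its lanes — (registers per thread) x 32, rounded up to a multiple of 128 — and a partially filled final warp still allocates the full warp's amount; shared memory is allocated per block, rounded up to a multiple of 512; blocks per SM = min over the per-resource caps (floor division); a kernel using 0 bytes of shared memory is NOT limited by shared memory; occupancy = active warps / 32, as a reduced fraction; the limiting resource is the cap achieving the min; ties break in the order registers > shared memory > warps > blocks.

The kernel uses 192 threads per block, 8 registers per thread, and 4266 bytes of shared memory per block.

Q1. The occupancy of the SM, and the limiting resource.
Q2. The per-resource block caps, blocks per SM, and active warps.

Answer: occupancy 15/16, limited by warps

registers: 21 blocks
shared memory: 22 blocks
warps: 5 blocks
blocks: 32 blocks

Answer: 5 blocks, 30 active warps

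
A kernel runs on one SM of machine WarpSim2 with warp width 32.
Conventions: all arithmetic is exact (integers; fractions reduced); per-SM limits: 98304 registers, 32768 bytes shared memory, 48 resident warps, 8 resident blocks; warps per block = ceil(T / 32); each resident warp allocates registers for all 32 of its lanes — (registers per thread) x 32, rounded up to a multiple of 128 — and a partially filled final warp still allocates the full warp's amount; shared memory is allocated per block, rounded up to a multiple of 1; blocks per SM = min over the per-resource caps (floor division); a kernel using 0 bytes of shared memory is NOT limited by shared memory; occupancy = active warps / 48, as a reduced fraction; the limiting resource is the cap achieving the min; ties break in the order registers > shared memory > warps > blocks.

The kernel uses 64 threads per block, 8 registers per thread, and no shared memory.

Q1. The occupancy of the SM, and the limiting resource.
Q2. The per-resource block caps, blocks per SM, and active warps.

Answer: occupancy 1/3, limited by blocks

registers: 192 blocks
shared memory: no limit (kernel uses none)
warps: 24 blocks
blocks: 8 blocks

Answer: 8 blocks, 16 active warps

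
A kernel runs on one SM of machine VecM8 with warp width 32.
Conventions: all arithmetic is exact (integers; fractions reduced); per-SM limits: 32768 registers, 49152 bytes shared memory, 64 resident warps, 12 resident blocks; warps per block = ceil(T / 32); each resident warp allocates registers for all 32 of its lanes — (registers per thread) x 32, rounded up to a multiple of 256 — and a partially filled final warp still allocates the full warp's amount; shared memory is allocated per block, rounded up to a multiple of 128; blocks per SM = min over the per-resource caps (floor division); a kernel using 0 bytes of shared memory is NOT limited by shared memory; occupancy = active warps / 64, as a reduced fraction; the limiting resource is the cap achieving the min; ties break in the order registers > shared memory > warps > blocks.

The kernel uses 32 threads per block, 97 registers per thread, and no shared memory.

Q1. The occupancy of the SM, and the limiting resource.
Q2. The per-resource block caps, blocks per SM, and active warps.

Answer: occupancy 9/64, limited by registers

registers: 9 blocks
shared memory: no limit (kernel uses none)
warps: 64 blocks
blocks: 12 blocks

Answer: 9 blocks, 9 active warps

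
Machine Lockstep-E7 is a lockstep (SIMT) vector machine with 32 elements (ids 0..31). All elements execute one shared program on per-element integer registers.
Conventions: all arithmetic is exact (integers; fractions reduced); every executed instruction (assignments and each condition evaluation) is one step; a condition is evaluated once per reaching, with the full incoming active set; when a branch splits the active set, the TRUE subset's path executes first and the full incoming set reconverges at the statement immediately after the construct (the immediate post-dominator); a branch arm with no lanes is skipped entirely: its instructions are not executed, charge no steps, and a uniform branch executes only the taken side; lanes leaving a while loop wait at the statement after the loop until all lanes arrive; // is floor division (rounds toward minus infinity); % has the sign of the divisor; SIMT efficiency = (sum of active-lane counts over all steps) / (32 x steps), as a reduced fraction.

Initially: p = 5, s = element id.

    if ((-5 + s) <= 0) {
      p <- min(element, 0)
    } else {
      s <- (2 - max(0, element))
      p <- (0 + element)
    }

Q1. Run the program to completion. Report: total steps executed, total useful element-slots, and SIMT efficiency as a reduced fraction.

Answer: 4 steps, 90 useful, 45/64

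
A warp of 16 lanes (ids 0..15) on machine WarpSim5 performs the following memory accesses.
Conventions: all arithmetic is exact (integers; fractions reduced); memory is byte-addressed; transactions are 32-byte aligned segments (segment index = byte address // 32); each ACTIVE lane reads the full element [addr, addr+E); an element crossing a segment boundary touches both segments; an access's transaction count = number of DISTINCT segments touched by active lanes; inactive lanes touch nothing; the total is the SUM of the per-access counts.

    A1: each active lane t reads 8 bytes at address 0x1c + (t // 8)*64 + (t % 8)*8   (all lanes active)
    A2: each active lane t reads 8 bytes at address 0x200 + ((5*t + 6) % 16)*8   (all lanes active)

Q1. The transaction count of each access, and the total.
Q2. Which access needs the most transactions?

A1: 5 transactions
A2: 4 transactions

Answer: 5,4; total 9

Answer: A1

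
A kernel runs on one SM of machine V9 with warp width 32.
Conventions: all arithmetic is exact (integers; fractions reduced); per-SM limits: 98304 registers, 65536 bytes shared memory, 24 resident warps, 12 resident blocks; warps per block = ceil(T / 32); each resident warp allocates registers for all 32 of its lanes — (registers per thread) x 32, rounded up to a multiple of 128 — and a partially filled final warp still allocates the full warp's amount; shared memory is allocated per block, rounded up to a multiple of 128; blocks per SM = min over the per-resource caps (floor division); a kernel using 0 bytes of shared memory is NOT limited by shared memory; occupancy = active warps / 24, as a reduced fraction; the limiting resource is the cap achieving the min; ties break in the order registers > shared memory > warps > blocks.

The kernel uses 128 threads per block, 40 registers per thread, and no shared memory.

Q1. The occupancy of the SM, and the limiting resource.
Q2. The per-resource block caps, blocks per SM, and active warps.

Answer: occupancy 1, limited by warps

registers: 19 blocks
shared memory: no limit (kernel uses none)
warps: 6 blocks
blocks: 12 blocks

Answer: 6 blocks, 24 active warps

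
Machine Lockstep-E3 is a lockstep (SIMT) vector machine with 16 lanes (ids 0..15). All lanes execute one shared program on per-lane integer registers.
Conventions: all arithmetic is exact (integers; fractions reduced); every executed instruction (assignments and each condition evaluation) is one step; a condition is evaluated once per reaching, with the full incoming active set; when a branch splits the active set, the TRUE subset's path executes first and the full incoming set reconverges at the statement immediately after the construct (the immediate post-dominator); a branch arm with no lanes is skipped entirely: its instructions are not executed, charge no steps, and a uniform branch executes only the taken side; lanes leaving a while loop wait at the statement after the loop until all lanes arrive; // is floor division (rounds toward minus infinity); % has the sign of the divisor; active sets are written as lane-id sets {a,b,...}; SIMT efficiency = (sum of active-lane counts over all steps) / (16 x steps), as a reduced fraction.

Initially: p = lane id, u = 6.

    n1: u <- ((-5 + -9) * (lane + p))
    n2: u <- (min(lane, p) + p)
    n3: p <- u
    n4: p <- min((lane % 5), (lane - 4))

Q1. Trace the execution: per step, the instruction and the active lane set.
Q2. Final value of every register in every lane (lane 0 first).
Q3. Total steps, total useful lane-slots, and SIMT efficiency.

step 0: u <- ((-5 + -9) * (lane + p)) {0,1,2,3,4,5,6,7,8,9,10,11,12,13,14,15}
step 1: u <- (min(lane, p) + p)      {0,1,2,3,4,5,6,7,8,9,10,11,12,13,14,15}
step 2: p <- u                       {0,1,2,3,4,5,6,7,8,9,10,11,12,13,14,15}
step 3: p <- min((lane % 5), (lane - 4)) {0,1,2,3,4,5,6,7,8,9,10,11,12,13,14,15}

Answer: 4 steps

p: -4,-3,-2,-1,0,0,1,2,3,4,0,1,2,3,4,0
u: 0,2,4,6,8,10,12,14,16,18,20,22,24,26,28,30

steps = 4; useful = 64; efficiency = 64/64 = 1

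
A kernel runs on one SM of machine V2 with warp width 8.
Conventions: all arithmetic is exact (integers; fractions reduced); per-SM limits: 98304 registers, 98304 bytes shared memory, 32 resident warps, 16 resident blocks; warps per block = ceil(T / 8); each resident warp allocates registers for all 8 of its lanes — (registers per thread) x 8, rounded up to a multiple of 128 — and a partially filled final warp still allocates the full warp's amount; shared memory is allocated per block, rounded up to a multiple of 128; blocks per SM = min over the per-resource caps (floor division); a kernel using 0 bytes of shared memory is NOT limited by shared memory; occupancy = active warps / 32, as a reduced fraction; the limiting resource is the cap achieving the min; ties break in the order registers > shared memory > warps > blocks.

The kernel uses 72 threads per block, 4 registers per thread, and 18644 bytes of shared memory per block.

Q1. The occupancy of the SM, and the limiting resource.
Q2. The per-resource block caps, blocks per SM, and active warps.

Answer: occupancy 27/32, limited by warps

registers: 85 blocks
shared memory: 5 blocks
warps: 3 blocks
blocks: 16 blocks

Answer: 3 blocks, 27 active warps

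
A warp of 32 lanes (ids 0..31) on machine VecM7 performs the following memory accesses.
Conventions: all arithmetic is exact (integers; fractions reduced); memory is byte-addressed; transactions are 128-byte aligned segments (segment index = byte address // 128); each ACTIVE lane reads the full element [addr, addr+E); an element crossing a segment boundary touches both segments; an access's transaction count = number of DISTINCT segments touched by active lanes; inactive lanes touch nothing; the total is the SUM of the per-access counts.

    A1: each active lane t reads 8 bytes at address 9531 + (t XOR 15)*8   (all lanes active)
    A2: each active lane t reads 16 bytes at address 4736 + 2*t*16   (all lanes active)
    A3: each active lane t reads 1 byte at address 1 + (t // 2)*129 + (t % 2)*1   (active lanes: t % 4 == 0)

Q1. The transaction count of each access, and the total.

A1: 3 transactions
A2: 8 transactions
A3: 8 transactions

Answer: 3,8,8; total 19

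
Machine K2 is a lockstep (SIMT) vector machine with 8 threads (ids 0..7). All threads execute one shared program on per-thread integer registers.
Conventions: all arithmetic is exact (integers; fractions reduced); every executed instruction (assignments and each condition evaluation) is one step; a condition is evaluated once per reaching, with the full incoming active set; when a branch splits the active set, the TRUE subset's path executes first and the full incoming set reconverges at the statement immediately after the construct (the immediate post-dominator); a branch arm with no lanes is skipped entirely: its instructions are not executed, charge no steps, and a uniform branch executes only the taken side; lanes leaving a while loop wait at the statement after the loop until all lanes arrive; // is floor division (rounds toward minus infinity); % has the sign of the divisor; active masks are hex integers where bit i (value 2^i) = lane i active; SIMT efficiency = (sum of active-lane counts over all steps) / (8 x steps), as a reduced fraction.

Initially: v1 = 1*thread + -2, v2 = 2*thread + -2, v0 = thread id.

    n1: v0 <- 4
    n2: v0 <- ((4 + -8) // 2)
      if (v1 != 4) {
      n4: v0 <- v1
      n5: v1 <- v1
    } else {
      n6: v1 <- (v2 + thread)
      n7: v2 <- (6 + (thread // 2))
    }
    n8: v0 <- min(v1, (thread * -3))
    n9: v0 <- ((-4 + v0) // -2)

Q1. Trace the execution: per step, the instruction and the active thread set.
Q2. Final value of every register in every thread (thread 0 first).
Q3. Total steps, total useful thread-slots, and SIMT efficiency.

step 0: v0 <- 4                      0xff
step 1: v0 <- ((4 + -8) // 2)        0xff
step 2: eval (v1 != 4)               0xff
step 3: v0 <- v1                     0xbf
step 4: v1 <- v1                     0xbf
step 5: v1 <- (v2 + thread)          0x40
step 6: v2 <- (6 + (thread // 2))    0x40
step 7: v0 <- min(v1, (thread * -3)) 0xff
step 8: v0 <- ((-4 + v0) // -2)      0xff

Answer: 9 steps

v1: -2,-1,0,1,2,3,16,5
v2: -2,0,2,4,6,8,9,12
v0: 3,3,5,6,8,9,11,12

steps = 9; useful = 56; efficiency = 56/72 = 7/9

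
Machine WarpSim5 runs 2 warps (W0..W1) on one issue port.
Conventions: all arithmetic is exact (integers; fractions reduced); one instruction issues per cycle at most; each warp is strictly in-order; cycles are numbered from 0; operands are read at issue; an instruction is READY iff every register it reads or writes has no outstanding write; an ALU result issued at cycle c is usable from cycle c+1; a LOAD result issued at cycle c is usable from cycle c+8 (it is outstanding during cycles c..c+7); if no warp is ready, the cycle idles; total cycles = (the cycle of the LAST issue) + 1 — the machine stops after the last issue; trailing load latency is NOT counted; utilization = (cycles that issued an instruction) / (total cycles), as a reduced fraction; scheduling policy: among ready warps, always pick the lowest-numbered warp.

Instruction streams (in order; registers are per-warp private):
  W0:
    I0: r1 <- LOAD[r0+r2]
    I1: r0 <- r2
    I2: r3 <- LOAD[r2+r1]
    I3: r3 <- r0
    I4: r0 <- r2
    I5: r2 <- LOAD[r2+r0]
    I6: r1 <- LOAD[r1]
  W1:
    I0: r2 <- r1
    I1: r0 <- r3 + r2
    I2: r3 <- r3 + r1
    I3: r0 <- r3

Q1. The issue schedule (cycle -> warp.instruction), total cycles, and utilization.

cycle 0: W0.I0
cycle 1: W0.I1
cycle 2: W1.I0
cycle 3: W1.I1
cycle 4: W1.I2
cycle 5: W1.I3
cycle 6: idle
cycle 7: idle
cycle 8: W0.I2
cycle 9: idle
cycle 10: idle
cycle 11: idle
cycle 12: idle
cycle 13: idle
cycle 14: idle
cycle 15: idle
cycle 16: W0.I3
cycle 17: W0.I4
cycle 18: W0.I5
cycle 19: W0.I6

Answer: 20 cycles, utilization 11/20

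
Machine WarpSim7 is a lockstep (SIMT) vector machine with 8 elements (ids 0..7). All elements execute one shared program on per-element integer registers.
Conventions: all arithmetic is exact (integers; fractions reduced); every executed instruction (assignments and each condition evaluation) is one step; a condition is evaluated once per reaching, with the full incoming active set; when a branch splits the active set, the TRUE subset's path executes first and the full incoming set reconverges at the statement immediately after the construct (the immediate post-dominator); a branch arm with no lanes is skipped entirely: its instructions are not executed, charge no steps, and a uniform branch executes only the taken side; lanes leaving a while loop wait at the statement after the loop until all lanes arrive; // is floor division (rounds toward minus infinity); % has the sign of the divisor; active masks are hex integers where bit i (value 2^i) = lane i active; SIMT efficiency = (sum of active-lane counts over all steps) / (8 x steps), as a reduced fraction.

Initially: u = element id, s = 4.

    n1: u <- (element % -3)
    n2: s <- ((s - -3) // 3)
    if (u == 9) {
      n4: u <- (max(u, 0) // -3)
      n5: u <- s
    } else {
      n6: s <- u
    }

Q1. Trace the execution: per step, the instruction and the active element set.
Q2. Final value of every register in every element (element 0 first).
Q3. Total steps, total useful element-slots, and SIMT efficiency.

step 0: u <- (element % -3)          0xff
step 1: s <- ((s - -3) // 3)         0xff
step 2: eval (u == 9)                0xff
step 3: s <- u                       0xff

Answer: 4 steps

u: 0,-2,-1,0,-2,-1,0,-2
s: 0,-2,-1,0,-2,-1,0,-2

steps = 4; useful = 32; efficiency = 32/32 = 1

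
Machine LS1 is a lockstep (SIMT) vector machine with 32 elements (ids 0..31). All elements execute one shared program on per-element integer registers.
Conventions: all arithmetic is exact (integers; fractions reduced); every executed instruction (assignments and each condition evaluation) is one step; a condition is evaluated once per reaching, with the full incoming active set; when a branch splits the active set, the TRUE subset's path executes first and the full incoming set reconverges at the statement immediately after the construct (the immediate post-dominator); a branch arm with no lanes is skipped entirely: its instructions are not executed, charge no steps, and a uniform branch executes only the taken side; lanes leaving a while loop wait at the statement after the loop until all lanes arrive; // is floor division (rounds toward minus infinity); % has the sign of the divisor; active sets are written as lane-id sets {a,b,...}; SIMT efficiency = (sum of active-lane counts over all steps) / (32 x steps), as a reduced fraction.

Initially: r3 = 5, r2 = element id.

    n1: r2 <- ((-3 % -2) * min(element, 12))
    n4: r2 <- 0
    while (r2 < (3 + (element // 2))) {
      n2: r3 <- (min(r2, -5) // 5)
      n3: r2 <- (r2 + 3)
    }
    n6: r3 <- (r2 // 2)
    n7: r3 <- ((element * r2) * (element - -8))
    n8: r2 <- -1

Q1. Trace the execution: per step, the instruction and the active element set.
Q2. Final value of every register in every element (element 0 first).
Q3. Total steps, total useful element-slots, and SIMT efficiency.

step 0: r2 <- ((-3 % -2) * min(element, 12)) {0,1,2,3,4,5,6,7,8,9,10,11,12,13,14,15,16,17,18,19,20,21,22,23,24,25,26,27,28,29,30,31}
step 1: r2 <- 0                      {0,1,2,3,4,5,6,7,8,9,10,11,12,13,14,15,16,17,18,19,20,21,22,23,24,25,26,27,28,29,30,31}
step 2: eval (r2 < (3 + (element // 2))) {0,1,2,3,4,5,6,7,8,9,10,11,12,13,14,15,16,17,18,19,20,21,22,23,24,25,26,27,28,29,30,31}
step 3: r3 <- (min(r2, -5) // 5)     {0,1,2,3,4,5,6,7,8,9,10,11,12,13,14,15,16,17,18,19,20,21,22,23,24,25,26,27,28,29,30,31}
step 4: r2 <- (r2 + 3)               {0,1,2,3,4,5,6,7,8,9,10,11,12,13,14,15,16,17,18,19,20,21,22,23,24,25,26,27,28,29,30,31}
step 5: eval (r2 < (3 + (element // 2))) {0,1,2,3,4,5,6,7,8,9,10,11,12,13,14,15,16,17,18,19,20,21,22,23,24,25,26,27,28,29,30,31}
step 6: r3 <- (min(r2, -5) // 5)     {2,3,4,5,6,7,8,9,10,11,12,13,14,15,16,17,18,19,20,21,22,23,24,25,26,27,28,29,30,31}
step 7: r2 <- (r2 + 3)               {2,3,4,5,6,7,8,9,10,11,12,13,14,15,16,17,18,19,20,21,22,23,24,25,26,27,28,29,30,31}
step 8: eval (r2 < (3 + (element // 2))) {2,3,4,5,6,7,8,9,10,11,12,13,14,15,16,17,18,19,20,21,22,23,24,25,26,27,28,29,30,31}
step 9: r3 <- (min(r2, -5) // 5)     {8,9,10,11,12,13,14,15,16,17,18,19,20,21,22,23,24,25,26,27,28,29,30,31}
step 10: r2 <- (r2 + 3)               {8,9,10,11,12,13,14,15,16,17,18,19,20,21,22,23,24,25,26,27,28,29,30,31}
step 11: eval (r2 < (3 + (element // 2))) {8,9,10,11,12,13,14,15,16,17,18,19,20,21,22,23,24,25,26,27,28,29,30,31}
step 12: r3 <- (min(r2, -5) // 5)     {14,15,16,17,18,19,20,21,22,23,24,25,26,27,28,29,30,31}
step 13: r2 <- (r2 + 3)               {14,15,16,17,18,19,20,21,22,23,24,25,26,27,28,29,30,31}
step 14: eval (r2 < (3 + (element // 2))) {14,15,16,17,18,19,20,21,22,23,24,25,26,27,28,29,30,31}
step 15: r3 <- (min(r2, -5) // 5)     {20,21,22,23,24,25,26,27,28,29,30,31}
step 16: r2 <- (r2 + 3)               {20,21,22,23,24,25,26,27,28,29,30,31}
step 17: eval (r2 < (3 + (element // 2))) {20,21,22,23,24,25,26,27,28,29,30,31}
step 18: r3 <- (min(r2, -5) // 5)     {26,27,28,29,30,31}
step 19: r2 <- (r2 + 3)               {26,27,28,29,30,31}
step 20: eval (r2 < (3 + (element // 2))) {26,27,28,29,30,31}
step 21: r3 <- (r2 // 2)              {0,1,2,3,4,5,6,7,8,9,10,11,12,13,14,15,16,17,18,19,20,21,22,23,24,25,26,27,28,29,30,31}
step 22: r3 <- ((element * r2) * (element - -8)) {0,1,2,3,4,5,6,7,8,9,10,11,12,13,14,15,16,17,18,19,20,21,22,23,24,25,26,27,28,29,30,31}
step 23: r2 <- -1                     {0,1,2,3,4,5,6,7,8,9,10,11,12,13,14,15,16,17,18,19,20,21,22,23,24,25,26,27,28,29,30,31}

Answer: 24 steps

r3: 0,27,120,198,288,390,504,630,1152,1377,1620,1881,2160,2457,3696,4140,4608,5100,5616,6156,8400,9135,9900,10695,11520,12375,15912,17010,18144,19314,20520,21762
r2: -1,-1,-1,-1,-1,-1,-1,-1,-1,-1,-1,-1,-1,-1,-1,-1,-1,-1,-1,-1,-1,-1,-1,-1,-1,-1,-1,-1,-1,-1,-1,-1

steps = 24; useful = 558; efficiency = 558/768 = 93/128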